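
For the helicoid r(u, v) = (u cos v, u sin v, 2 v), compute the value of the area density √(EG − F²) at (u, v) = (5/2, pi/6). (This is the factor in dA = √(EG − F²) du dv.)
√(EG − F²)|_{(5/2, pi/6)} = sqrt(41)/2

E = 1, F = 0, G = u^2 + 4, so EG − F² = u^2 + 4. Taking the positive square root: √(EG − F²) = sqrt(u^2 + 4). At (u, v) = (5/2, pi/6): sqrt(41)/2.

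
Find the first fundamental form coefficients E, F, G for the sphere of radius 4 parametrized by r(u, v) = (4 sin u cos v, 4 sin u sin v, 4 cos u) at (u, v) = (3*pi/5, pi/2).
E = 16;  F = 0;  G = 2*sqrt(5) + 10

Partials: r_u = (4*cos(u)*cos(v), 4*sin(v)*cos(u), -4*sin(u)), r_v = (-4*sin(u)*sin(v), 4*sin(u)*cos(v), 0). As functions of (u, v):
  E = r_u · r_u = 16,
  F = r_u · r_v = 0,
  G = r_v · r_v = 16*sin(u)^2.
Evaluating at (u, v) = (3*pi/5, pi/2): E = 16, F = 0, G = 2*sqrt(5) + 10.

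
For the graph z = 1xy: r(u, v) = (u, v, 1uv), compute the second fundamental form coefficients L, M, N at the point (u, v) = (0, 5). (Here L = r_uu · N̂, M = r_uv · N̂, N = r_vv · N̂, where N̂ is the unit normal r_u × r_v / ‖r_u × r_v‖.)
L = 0;  M = sqrt(26)/26;  N = 0

Compute the unit normal N̂(u, v) = (-v/sqrt(u^2 + v^2 + 1), -u/sqrt(u^2 + v^2 + 1), 1/sqrt(u^2 + v^2 + 1)), and the second partials r_uu, r_uv, r_vv. Take dot products:
  L(u, v) = r_uu · N̂ = 0,
  M(u, v) = r_uv · N̂ = 1/sqrt(u^2 + v^2 + 1),
  N(u, v) = r_vv · N̂ = 0.
Evaluating at (u, v) = (0, 5):
  L = 0, M = sqrt(26)/26, N = 0.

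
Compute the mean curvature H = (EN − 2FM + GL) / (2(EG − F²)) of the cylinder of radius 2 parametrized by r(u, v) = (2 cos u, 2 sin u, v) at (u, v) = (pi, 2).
H = -1/4

With E = 4, F = 0, G = 1, L = -2, M = 0, N = 0, assemble
  H = (EN − 2FM + GL) / (2(EG − F²)) = -1/4.
At (u, v) = (pi, 2): H = -1/4.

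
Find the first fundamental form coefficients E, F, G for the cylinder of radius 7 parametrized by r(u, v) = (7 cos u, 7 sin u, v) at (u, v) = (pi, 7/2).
E = 49;  F = 0;  G = 1

Partials: r_u = (-7*sin(u), 7*cos(u), 0), r_v = (0, 0, 1). As functions of (u, v):
  E = r_u · r_u = 49,
  F = r_u · r_v = 0,
  G = r_v · r_v = 1.
Evaluating at (u, v) = (pi, 7/2): E = 49, F = 0, G = 1.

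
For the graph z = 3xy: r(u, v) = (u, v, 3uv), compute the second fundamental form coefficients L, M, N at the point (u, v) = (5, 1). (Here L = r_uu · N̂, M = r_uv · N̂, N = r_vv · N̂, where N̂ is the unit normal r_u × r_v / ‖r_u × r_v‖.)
L = 0;  M = 3*sqrt(235)/235;  N = 0

Compute the unit normal N̂(u, v) = (-3*v/sqrt(9*u^2 + 9*v^2 + 1), -3*u/sqrt(9*u^2 + 9*v^2 + 1), 1/sqrt(9*u^2 + 9*v^2 + 1)), and the second partials r_uu, r_uv, r_vv. Take dot products:
  L(u, v) = r_uu · N̂ = 0,
  M(u, v) = r_uv · N̂ = 3/sqrt(9*u^2 + 9*v^2 + 1),
  N(u, v) = r_vv · N̂ = 0.
Evaluating at (u, v) = (5, 1):
  L = 0, M = 3*sqrt(235)/235, N = 0.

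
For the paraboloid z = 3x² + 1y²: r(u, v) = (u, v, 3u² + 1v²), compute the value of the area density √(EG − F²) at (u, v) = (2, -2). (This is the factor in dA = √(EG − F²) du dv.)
√(EG − F²)|_{(2, -2)} = sqrt(161)

E = 36*u^2 + 1, F = 12*u*v, G = 4*v^2 + 1, so EG − F² = 36*u^2 + 4*v^2 + 1. Taking the positive square root: √(EG − F²) = sqrt(36*u^2 + 4*v^2 + 1). At (u, v) = (2, -2): sqrt(161).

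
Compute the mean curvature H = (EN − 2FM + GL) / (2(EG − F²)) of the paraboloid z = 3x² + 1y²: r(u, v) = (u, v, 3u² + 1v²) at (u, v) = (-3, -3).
H = 436/6859

With E = 36*u^2 + 1, F = 12*u*v, G = 4*v^2 + 1, L = 6/sqrt(36*u^2 + 4*v^2 + 1), M = 0, N = 2/sqrt(36*u^2 + 4*v^2 + 1), assemble
  H = (EN − 2FM + GL) / (2(EG − F²)) = 4*(9*u^2 + 3*v^2 + 1)/(36*u^2 + 4*v^2 + 1)^(3/2).
At (u, v) = (-3, -3): H = 436/6859.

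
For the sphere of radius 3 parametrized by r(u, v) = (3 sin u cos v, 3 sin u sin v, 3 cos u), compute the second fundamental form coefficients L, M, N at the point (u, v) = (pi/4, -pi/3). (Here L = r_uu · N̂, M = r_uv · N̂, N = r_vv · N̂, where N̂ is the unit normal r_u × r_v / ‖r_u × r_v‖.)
L = -3;  M = 0;  N = -3/2

Compute the unit normal N̂(u, v) = (sin(u)^2*cos(v)/Abs(sin(u)), sin(u)^2*sin(v)/Abs(sin(u)), sin(2*u)/(2*Abs(sin(u)))), and the second partials r_uu, r_uv, r_vv. Take dot products:
  L(u, v) = r_uu · N̂ = -3*sin(u)/Abs(sin(u)),
  M(u, v) = r_uv · N̂ = 0,
  N(u, v) = r_vv · N̂ = -3*sin(u)^3/Abs(sin(u)).
Evaluating at (u, v) = (pi/4, -pi/3):
  L = -3, M = 0, N = -3/2.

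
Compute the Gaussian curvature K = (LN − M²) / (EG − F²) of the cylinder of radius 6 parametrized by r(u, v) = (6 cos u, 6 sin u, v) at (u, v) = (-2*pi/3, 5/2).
K = 0

Coefficients of the first fundamental form: E = 36, F = 0, G = 1.
Coefficients of the second fundamental form: L = -6, M = 0, N = 0.
Assemble K = (LN − M²)/(EG − F²) = 0. At (u, v) = (-2*pi/3, 5/2): K = 0.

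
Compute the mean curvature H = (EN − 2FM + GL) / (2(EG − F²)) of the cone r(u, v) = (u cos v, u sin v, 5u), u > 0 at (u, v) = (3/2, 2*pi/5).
H = 5*sqrt(26)/78

With E = 26, F = 0, G = u^2, L = 0, M = 0, N = 5*sqrt(26)*u^2/(26*Abs(u)), assemble
  H = (EN − 2FM + GL) / (2(EG − F²)) = 5*sqrt(26)/(52*Abs(u)).
At (u, v) = (3/2, 2*pi/5): H = 5*sqrt(26)/78.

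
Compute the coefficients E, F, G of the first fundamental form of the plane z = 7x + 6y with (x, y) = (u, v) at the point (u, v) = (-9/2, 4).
E = 50;  F = 42;  G = 37

Partials: r_u = (1, 0, 7), r_v = (0, 1, 6). As functions of (u, v):
  E = r_u · r_u = 50,
  F = r_u · r_v = 42,
  G = r_v · r_v = 37.
Evaluating at (u, v) = (-9/2, 4): E = 50, F = 42, G = 37.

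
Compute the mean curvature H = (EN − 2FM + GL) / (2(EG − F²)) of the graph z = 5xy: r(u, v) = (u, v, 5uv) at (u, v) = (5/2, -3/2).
H = 1875*sqrt(854)/364658

With E = 25*v^2 + 1, F = 25*u*v, G = 25*u^2 + 1, L = 0, M = 5/sqrt(25*u^2 + 25*v^2 + 1), N = 0, assemble
  H = (EN − 2FM + GL) / (2(EG − F²)) = -125*u*v/(25*u^2 + 25*v^2 + 1)^(3/2).
At (u, v) = (5/2, -3/2): H = 1875*sqrt(854)/364658.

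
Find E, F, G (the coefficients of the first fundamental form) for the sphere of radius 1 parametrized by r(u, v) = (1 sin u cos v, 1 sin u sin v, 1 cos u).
E = 1;  F = 0;  G = sin(u)^2

Compute partials: r_u = (cos(u)*cos(v), sin(v)*cos(u), -sin(u)), r_v = (-sin(u)*sin(v), sin(u)*cos(v), 0). Then
  E = r_u · r_u = 1,
  F = r_u · r_v = 0,
  G = r_v · r_v = sin(u)^2.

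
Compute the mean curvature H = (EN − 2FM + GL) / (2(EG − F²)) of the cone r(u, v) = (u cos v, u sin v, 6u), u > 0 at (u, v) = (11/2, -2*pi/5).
H = 6*sqrt(37)/407

With E = 37, F = 0, G = u^2, L = 0, M = 0, N = 6*sqrt(37)*u^2/(37*Abs(u)), assemble
  H = (EN − 2FM + GL) / (2(EG − F²)) = 3*sqrt(37)/(37*Abs(u)).
At (u, v) = (11/2, -2*pi/5): H = 6*sqrt(37)/407.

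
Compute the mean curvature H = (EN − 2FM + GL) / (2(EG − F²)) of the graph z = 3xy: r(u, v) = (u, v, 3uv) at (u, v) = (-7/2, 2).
H = 1512*sqrt(589)/346921

With E = 9*v^2 + 1, F = 9*u*v, G = 9*u^2 + 1, L = 0, M = 3/sqrt(9*u^2 + 9*v^2 + 1), N = 0, assemble
  H = (EN − 2FM + GL) / (2(EG − F²)) = -27*u*v/(9*u^2 + 9*v^2 + 1)^(3/2).
At (u, v) = (-7/2, 2): H = 1512*sqrt(589)/346921.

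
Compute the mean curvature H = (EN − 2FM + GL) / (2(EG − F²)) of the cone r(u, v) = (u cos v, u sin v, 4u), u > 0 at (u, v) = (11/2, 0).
H = 4*sqrt(17)/187

With E = 17, F = 0, G = u^2, L = 0, M = 0, N = 4*sqrt(17)*u^2/(17*Abs(u)), assemble
  H = (EN − 2FM + GL) / (2(EG − F²)) = 2*sqrt(17)/(17*Abs(u)).
At (u, v) = (11/2, 0): H = 4*sqrt(17)/187.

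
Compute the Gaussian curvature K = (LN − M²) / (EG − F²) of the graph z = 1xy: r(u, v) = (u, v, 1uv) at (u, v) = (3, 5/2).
K = -16/4225

Coefficients of the first fundamental form: E = v^2 + 1, F = u*v, G = u^2 + 1.
Coefficients of the second fundamental form: L = 0, M = 1/sqrt(u^2 + v^2 + 1), N = 0.
Assemble K = (LN − M²)/(EG − F²) = 1/((u^2*v^2 - (u^2 + 1)*(v^2 + 1))*(u^2 + v^2 + 1)). At (u, v) = (3, 5/2): K = -16/4225.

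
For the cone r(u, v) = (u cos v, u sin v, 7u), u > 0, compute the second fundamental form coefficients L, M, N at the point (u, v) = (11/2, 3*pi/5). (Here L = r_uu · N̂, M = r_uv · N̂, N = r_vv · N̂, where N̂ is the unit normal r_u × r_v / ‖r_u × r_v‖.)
L = 0;  M = 0;  N = 77*sqrt(2)/20

Compute the unit normal N̂(u, v) = (-7*sqrt(2)*u*cos(v)/(10*Abs(u)), -7*sqrt(2)*u*sin(v)/(10*Abs(u)), sqrt(2)*u/(10*Abs(u))), and the second partials r_uu, r_uv, r_vv. Take dot products:
  L(u, v) = r_uu · N̂ = 0,
  M(u, v) = r_uv · N̂ = 0,
  N(u, v) = r_vv · N̂ = 7*sqrt(2)*u^2/(10*Abs(u)).
Evaluating at (u, v) = (11/2, 3*pi/5):
  L = 0, M = 0, N = 77*sqrt(2)/20.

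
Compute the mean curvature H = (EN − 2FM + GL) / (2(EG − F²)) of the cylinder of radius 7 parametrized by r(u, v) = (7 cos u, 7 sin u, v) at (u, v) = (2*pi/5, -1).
H = -1/14

With E = 49, F = 0, G = 1, L = -7, M = 0, N = 0, assemble
  H = (EN − 2FM + GL) / (2(EG − F²)) = -1/14.
At (u, v) = (2*pi/5, -1): H = -1/14.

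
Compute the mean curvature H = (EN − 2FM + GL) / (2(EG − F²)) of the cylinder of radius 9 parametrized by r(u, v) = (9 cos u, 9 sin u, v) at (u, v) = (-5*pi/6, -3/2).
H = -1/18

With E = 81, F = 0, G = 1, L = -9, M = 0, N = 0, assemble
  H = (EN − 2FM + GL) / (2(EG − F²)) = -1/18.
At (u, v) = (-5*pi/6, -3/2): H = -1/18.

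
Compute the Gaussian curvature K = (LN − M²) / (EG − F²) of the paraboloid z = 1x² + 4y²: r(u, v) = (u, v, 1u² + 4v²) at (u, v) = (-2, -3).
K = 16/351649

Coefficients of the first fundamental form: E = 4*u^2 + 1, F = 16*u*v, G = 64*v^2 + 1.
Coefficients of the second fundamental form: L = 2/sqrt(4*u^2 + 64*v^2 + 1), M = 0, N = 8/sqrt(4*u^2 + 64*v^2 + 1).
Assemble K = (LN − M²)/(EG − F²) = 16/(16*u^4 + 512*u^2*v^2 + 8*u^2 + 4096*v^4 + 128*v^2 + 1). At (u, v) = (-2, -3): K = 16/351649.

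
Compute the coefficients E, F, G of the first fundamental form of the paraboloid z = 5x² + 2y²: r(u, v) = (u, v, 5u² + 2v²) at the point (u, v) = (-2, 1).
E = 401;  F = -80;  G = 17

Partials: r_u = (1, 0, 10*u), r_v = (0, 1, 4*v). As functions of (u, v):
  E = r_u · r_u = 100*u^2 + 1,
  F = r_u · r_v = 40*u*v,
  G = r_v · r_v = 16*v^2 + 1.
Evaluating at (u, v) = (-2, 1): E = 401, F = -80, G = 17.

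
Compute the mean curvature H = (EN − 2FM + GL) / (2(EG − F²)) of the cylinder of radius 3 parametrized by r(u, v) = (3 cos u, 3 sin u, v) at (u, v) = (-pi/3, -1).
H = -1/6

With E = 9, F = 0, G = 1, L = -3, M = 0, N = 0, assemble
  H = (EN − 2FM + GL) / (2(EG − F²)) = -1/6.
At (u, v) = (-pi/3, -1): H = -1/6.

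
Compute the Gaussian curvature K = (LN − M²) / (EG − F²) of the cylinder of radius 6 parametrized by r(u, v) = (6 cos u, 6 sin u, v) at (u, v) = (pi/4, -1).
K = 0

Coefficients of the first fundamental form: E = 36, F = 0, G = 1.
Coefficients of the second fundamental form: L = -6, M = 0, N = 0.
Assemble K = (LN − M²)/(EG − F²) = 0. At (u, v) = (pi/4, -1): K = 0.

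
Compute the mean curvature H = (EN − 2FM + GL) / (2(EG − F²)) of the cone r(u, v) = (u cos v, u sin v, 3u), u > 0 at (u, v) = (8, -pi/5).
H = 3*sqrt(10)/160

With E = 10, F = 0, G = u^2, L = 0, M = 0, N = 3*sqrt(10)*u^2/(10*Abs(u)), assemble
  H = (EN − 2FM + GL) / (2(EG − F²)) = 3*sqrt(10)/(20*Abs(u)).
At (u, v) = (8, -pi/5): H = 3*sqrt(10)/160.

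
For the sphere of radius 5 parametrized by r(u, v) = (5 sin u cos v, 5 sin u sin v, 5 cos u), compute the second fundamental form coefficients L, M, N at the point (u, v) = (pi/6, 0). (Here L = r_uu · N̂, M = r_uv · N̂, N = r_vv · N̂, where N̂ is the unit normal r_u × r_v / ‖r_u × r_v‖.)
L = -5;  M = 0;  N = -5/4

Compute the unit normal N̂(u, v) = (sin(u)^2*cos(v)/Abs(sin(u)), sin(u)^2*sin(v)/Abs(sin(u)), sin(2*u)/(2*Abs(sin(u)))), and the second partials r_uu, r_uv, r_vv. Take dot products:
  L(u, v) = r_uu · N̂ = -5*sin(u)/Abs(sin(u)),
  M(u, v) = r_uv · N̂ = 0,
  N(u, v) = r_vv · N̂ = -5*sin(u)^3/Abs(sin(u)).
Evaluating at (u, v) = (pi/6, 0):
  L = -5, M = 0, N = -5/4.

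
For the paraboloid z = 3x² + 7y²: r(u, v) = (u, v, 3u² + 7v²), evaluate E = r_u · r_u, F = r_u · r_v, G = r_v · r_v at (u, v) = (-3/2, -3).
E = 82;  F = 378;  G = 1765

Partials: r_u = (1, 0, 6*u), r_v = (0, 1, 14*v). As functions of (u, v):
  E = r_u · r_u = 36*u^2 + 1,
  F = r_u · r_v = 84*u*v,
  G = r_v · r_v = 196*v^2 + 1.
Evaluating at (u, v) = (-3/2, -3): E = 82, F = 378, G = 1765.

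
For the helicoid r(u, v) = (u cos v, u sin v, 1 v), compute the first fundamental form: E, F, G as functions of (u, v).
E = 1;  F = 0;  G = u^2 + 1

Compute partials: r_u = (cos(v), sin(v), 0), r_v = (-u*sin(v), u*cos(v), 1). Then
  E = r_u · r_u = 1,
  F = r_u · r_v = 0,
  G = r_v · r_v = u^2 + 1.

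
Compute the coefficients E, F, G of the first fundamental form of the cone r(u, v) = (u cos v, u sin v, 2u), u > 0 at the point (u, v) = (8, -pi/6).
E = 5;  F = 0;  G = 64

Partials: r_u = (cos(v), sin(v), 2), r_v = (-u*sin(v), u*cos(v), 0). As functions of (u, v):
  E = r_u · r_u = 5,
  F = r_u · r_v = 0,
  G = r_v · r_v = u^2.
Evaluating at (u, v) = (8, -pi/6): E = 5, F = 0, G = 64.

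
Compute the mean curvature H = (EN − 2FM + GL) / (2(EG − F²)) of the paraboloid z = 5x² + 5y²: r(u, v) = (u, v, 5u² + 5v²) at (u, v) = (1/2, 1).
H = 635*sqrt(14)/5292

With E = 100*u^2 + 1, F = 100*u*v, G = 100*v^2 + 1, L = 10/sqrt(100*u^2 + 100*v^2 + 1), M = 0, N = 10/sqrt(100*u^2 + 100*v^2 + 1), assemble
  H = (EN − 2FM + GL) / (2(EG − F²)) = 10*(50*u^2 + 50*v^2 + 1)/(100*u^2 + 100*v^2 + 1)^(3/2).
At (u, v) = (1/2, 1): H = 635*sqrt(14)/5292.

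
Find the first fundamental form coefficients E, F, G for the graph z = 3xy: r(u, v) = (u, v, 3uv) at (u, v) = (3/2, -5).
E = 226;  F = -135/2;  G = 85/4

Partials: r_u = (1, 0, 3*v), r_v = (0, 1, 3*u). As functions of (u, v):
  E = r_u · r_u = 9*v^2 + 1,
  F = r_u · r_v = 9*u*v,
  G = r_v · r_v = 9*u^2 + 1.
Evaluating at (u, v) = (3/2, -5): E = 226, F = -135/2, G = 85/4.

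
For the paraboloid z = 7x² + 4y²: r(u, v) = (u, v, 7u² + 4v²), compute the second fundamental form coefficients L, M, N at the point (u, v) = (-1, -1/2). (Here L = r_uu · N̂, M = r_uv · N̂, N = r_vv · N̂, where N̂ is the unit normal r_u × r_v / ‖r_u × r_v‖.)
L = 14*sqrt(213)/213;  M = 0;  N = 8*sqrt(213)/213

Compute the unit normal N̂(u, v) = (-14*u/sqrt(196*u^2 + 64*v^2 + 1), -8*v/sqrt(196*u^2 + 64*v^2 + 1), 1/sqrt(196*u^2 + 64*v^2 + 1)), and the second partials r_uu, r_uv, r_vv. Take dot products:
  L(u, v) = r_uu · N̂ = 14/sqrt(196*u^2 + 64*v^2 + 1),
  M(u, v) = r_uv · N̂ = 0,
  N(u, v) = r_vv · N̂ = 8/sqrt(196*u^2 + 64*v^2 + 1).
Evaluating at (u, v) = (-1, -1/2):
  L = 14*sqrt(213)/213, M = 0, N = 8*sqrt(213)/213.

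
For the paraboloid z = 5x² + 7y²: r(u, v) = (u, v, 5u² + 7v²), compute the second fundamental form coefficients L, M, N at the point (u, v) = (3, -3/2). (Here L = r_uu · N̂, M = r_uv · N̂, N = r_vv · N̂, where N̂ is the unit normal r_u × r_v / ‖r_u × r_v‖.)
L = 5*sqrt(1342)/671;  M = 0;  N = 7*sqrt(1342)/671

Compute the unit normal N̂(u, v) = (-10*u/sqrt(100*u^2 + 196*v^2 + 1), -14*v/sqrt(100*u^2 + 196*v^2 + 1), 1/sqrt(100*u^2 + 196*v^2 + 1)), and the second partials r_uu, r_uv, r_vv. Take dot products:
  L(u, v) = r_uu · N̂ = 10/sqrt(100*u^2 + 196*v^2 + 1),
  M(u, v) = r_uv · N̂ = 0,
  N(u, v) = r_vv · N̂ = 14/sqrt(100*u^2 + 196*v^2 + 1).
Evaluating at (u, v) = (3, -3/2):
  L = 5*sqrt(1342)/671, M = 0, N = 7*sqrt(1342)/671.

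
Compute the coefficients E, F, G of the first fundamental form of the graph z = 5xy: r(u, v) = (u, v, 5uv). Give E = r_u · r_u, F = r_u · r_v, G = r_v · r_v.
E = 25*v^2 + 1;  F = 25*u*v;  G = 25*u^2 + 1

Compute partials: r_u = (1, 0, 5*v), r_v = (0, 1, 5*u). Then
  E = r_u · r_u = 25*v^2 + 1,
  F = r_u · r_v = 25*u*v,
  G = r_v · r_v = 25*u^2 + 1.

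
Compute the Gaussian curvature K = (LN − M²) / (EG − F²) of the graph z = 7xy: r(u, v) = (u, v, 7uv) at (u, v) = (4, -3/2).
K = -784/12823561

Coefficients of the first fundamental form: E = 49*v^2 + 1, F = 49*u*v, G = 49*u^2 + 1.
Coefficients of the second fundamental form: L = 0, M = 7/sqrt(49*u^2 + 49*v^2 + 1), N = 0.
Assemble K = (LN − M²)/(EG − F²) = -49/(2401*u^4 + 4802*u^2*v^2 + 98*u^2 + 2401*v^4 + 98*v^2 + 1). At (u, v) = (4, -3/2): K = -784/12823561.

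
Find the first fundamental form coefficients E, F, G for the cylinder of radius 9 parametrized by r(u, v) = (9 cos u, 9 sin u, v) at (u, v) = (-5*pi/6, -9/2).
E = 81;  F = 0;  G = 1

Partials: r_u = (-9*sin(u), 9*cos(u), 0), r_v = (0, 0, 1). As functions of (u, v):
  E = r_u · r_u = 81,
  F = r_u · r_v = 0,
  G = r_v · r_v = 1.
Evaluating at (u, v) = (-5*pi/6, -9/2): E = 81, F = 0, G = 1.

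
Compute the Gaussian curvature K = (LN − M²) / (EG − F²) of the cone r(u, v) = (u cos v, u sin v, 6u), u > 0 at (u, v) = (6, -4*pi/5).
K = 0

Coefficients of the first fundamental form: E = 37, F = 0, G = u^2.
Coefficients of the second fundamental form: L = 0, M = 0, N = 6*sqrt(37)*u^2/(37*Abs(u)).
Assemble K = (LN − M²)/(EG − F²) = 0. At (u, v) = (6, -4*pi/5): K = 0.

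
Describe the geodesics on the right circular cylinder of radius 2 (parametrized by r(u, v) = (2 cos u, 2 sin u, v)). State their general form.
The cylinder is flat (K = 0) and locally isometric to the plane via the development (u, v) ↦ (2 u, v). Geodesics are the pre-images of straight lines: circles (v constant), vertical lines (u constant), and helices (v = c · u + d) for constants c, d.

A right cylinder has E = 2², F = 0, G = 1, so EG − F² = 2², and L = −2, M = N = 0, giving K = (LN − M²)/(EG − F²) = 0 everywhere. A flat surface is locally isometric to the Euclidean plane via the map (u, v) ↦ (2 u, v). Straight lines in the (x̃, ỹ) plane pull back to: (a) horizontal circles (v = const), (b) vertical generators (u = const), and (c) helices (2 u tan θ = v, i.e. v = c · u + d).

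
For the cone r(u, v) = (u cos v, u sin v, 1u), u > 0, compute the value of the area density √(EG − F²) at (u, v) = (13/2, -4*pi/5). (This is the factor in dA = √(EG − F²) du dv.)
√(EG − F²)|_{(13/2, -4*pi/5)} = 13*sqrt(2)/2

E = 2, F = 0, G = u^2, so EG − F² = 2*u^2. Taking the positive square root: √(EG − F²) = sqrt(2)*Abs(u). At (u, v) = (13/2, -4*pi/5): 13*sqrt(2)/2.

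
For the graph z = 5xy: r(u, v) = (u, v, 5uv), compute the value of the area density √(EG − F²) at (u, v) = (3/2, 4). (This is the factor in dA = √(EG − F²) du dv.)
√(EG − F²)|_{(3/2, 4)} = sqrt(1829)/2

E = 25*v^2 + 1, F = 25*u*v, G = 25*u^2 + 1, so EG − F² = 25*u^2 + 25*v^2 + 1. Taking the positive square root: √(EG − F²) = sqrt(25*u^2 + 25*v^2 + 1). At (u, v) = (3/2, 4): sqrt(1829)/2.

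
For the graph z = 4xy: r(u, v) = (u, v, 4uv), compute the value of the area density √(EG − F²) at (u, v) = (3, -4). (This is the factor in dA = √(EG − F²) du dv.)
√(EG − F²)|_{(3, -4)} = sqrt(401)

E = 16*v^2 + 1, F = 16*u*v, G = 16*u^2 + 1, so EG − F² = 16*u^2 + 16*v^2 + 1. Taking the positive square root: √(EG − F²) = sqrt(16*u^2 + 16*v^2 + 1). At (u, v) = (3, -4): sqrt(401).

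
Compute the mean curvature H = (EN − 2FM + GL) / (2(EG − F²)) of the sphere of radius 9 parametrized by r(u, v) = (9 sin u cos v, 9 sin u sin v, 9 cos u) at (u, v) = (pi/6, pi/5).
H = -1/9

With E = 81, F = 0, G = 81*sin(u)^2, L = -9*sin(u)/Abs(sin(u)), M = 0, N = -9*sin(u)^3/Abs(sin(u)), assemble
  H = (EN − 2FM + GL) / (2(EG − F²)) = -sin(u)/(9*Abs(sin(u))).
At (u, v) = (pi/6, pi/5): H = -1/9.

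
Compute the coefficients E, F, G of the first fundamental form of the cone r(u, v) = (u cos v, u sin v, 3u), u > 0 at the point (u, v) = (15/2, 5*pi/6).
E = 10;  F = 0;  G = 225/4

Partials: r_u = (cos(v), sin(v), 3), r_v = (-u*sin(v), u*cos(v), 0). As functions of (u, v):
  E = r_u · r_u = 10,
  F = r_u · r_v = 0,
  G = r_v · r_v = u^2.
Evaluating at (u, v) = (15/2, 5*pi/6): E = 10, F = 0, G = 225/4.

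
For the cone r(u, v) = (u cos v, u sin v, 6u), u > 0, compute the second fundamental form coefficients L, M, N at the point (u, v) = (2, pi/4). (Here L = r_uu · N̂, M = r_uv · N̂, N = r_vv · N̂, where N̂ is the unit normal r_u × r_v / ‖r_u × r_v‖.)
L = 0;  M = 0;  N = 12*sqrt(37)/37

Compute the unit normal N̂(u, v) = (-6*sqrt(37)*u*cos(v)/(37*Abs(u)), -6*sqrt(37)*u*sin(v)/(37*Abs(u)), sqrt(37)*u/(37*Abs(u))), and the second partials r_uu, r_uv, r_vv. Take dot products:
  L(u, v) = r_uu · N̂ = 0,
  M(u, v) = r_uv · N̂ = 0,
  N(u, v) = r_vv · N̂ = 6*sqrt(37)*u^2/(37*Abs(u)).
Evaluating at (u, v) = (2, pi/4):
  L = 0, M = 0, N = 12*sqrt(37)/37.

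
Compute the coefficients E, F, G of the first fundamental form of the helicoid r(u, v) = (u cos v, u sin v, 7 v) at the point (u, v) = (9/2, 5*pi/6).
E = 1;  F = 0;  G = 277/4

Partials: r_u = (cos(v), sin(v), 0), r_v = (-u*sin(v), u*cos(v), 7). As functions of (u, v):
  E = r_u · r_u = 1,
  F = r_u · r_v = 0,
  G = r_v · r_v = u^2 + 49.
Evaluating at (u, v) = (9/2, 5*pi/6): E = 1, F = 0, G = 277/4.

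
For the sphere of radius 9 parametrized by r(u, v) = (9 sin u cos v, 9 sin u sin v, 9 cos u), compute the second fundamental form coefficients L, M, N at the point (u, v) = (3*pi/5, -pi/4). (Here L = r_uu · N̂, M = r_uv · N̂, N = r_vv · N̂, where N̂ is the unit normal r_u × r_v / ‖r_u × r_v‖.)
L = -9;  M = 0;  N = -45/8 - 9*sqrt(5)/8

Compute the unit normal N̂(u, v) = (sin(u)^2*cos(v)/Abs(sin(u)), sin(u)^2*sin(v)/Abs(sin(u)), sin(2*u)/(2*Abs(sin(u)))), and the second partials r_uu, r_uv, r_vv. Take dot products:
  L(u, v) = r_uu · N̂ = -9*sin(u)/Abs(sin(u)),
  M(u, v) = r_uv · N̂ = 0,
  N(u, v) = r_vv · N̂ = -9*sin(u)^3/Abs(sin(u)).
Evaluating at (u, v) = (3*pi/5, -pi/4):
  L = -9, M = 0, N = -45/8 - 9*sqrt(5)/8.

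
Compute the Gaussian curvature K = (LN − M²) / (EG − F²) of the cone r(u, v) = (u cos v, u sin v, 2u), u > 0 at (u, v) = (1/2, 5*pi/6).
K = 0

Coefficients of the first fundamental form: E = 5, F = 0, G = u^2.
Coefficients of the second fundamental form: L = 0, M = 0, N = 2*sqrt(5)*u^2/(5*Abs(u)).
Assemble K = (LN − M²)/(EG − F²) = 0. At (u, v) = (1/2, 5*pi/6): K = 0.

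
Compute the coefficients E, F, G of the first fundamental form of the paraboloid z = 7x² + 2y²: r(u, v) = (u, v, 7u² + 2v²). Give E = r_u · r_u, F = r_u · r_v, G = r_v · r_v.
E = 196*u^2 + 1;  F = 56*u*v;  G = 16*v^2 + 1

Compute partials: r_u = (1, 0, 14*u), r_v = (0, 1, 4*v). Then
  E = r_u · r_u = 196*u^2 + 1,
  F = r_u · r_v = 56*u*v,
  G = r_v · r_v = 16*v^2 + 1.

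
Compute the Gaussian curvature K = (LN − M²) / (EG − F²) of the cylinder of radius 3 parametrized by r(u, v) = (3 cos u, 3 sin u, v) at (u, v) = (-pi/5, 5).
K = 0

Coefficients of the first fundamental form: E = 9, F = 0, G = 1.
Coefficients of the second fundamental form: L = -3, M = 0, N = 0.
Assemble K = (LN − M²)/(EG − F²) = 0. At (u, v) = (-pi/5, 5): K = 0.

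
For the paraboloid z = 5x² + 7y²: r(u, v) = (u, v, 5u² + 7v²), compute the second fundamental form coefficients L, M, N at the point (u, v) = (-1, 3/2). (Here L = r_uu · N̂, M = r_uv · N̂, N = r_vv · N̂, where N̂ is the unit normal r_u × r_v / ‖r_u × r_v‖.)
L = 5*sqrt(542)/271;  M = 0;  N = 7*sqrt(542)/271

Compute the unit normal N̂(u, v) = (-10*u/sqrt(100*u^2 + 196*v^2 + 1), -14*v/sqrt(100*u^2 + 196*v^2 + 1), 1/sqrt(100*u^2 + 196*v^2 + 1)), and the second partials r_uu, r_uv, r_vv. Take dot products:
  L(u, v) = r_uu · N̂ = 10/sqrt(100*u^2 + 196*v^2 + 1),
  M(u, v) = r_uv · N̂ = 0,
  N(u, v) = r_vv · N̂ = 14/sqrt(100*u^2 + 196*v^2 + 1).
Evaluating at (u, v) = (-1, 3/2):
  L = 5*sqrt(542)/271, M = 0, N = 7*sqrt(542)/271.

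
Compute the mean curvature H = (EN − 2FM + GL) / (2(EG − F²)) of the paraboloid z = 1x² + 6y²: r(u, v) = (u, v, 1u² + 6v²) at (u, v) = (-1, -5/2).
H = 931*sqrt(905)/819025

With E = 4*u^2 + 1, F = 24*u*v, G = 144*v^2 + 1, L = 2/sqrt(4*u^2 + 144*v^2 + 1), M = 0, N = 12/sqrt(4*u^2 + 144*v^2 + 1), assemble
  H = (EN − 2FM + GL) / (2(EG − F²)) = (24*u^2 + 144*v^2 + 7)/(4*u^2 + 144*v^2 + 1)^(3/2).
At (u, v) = (-1, -5/2): H = 931*sqrt(905)/819025.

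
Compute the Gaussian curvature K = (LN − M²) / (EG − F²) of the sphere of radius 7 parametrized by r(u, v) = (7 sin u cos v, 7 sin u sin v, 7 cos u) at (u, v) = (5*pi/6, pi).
K = 1/49

Coefficients of the first fundamental form: E = 49, F = 0, G = 49*sin(u)^2.
Coefficients of the second fundamental form: L = -7*sin(u)/Abs(sin(u)), M = 0, N = -7*sin(u)^3/Abs(sin(u)).
Assemble K = (LN − M²)/(EG − F²) = 1/49. At (u, v) = (5*pi/6, pi): K = 1/49.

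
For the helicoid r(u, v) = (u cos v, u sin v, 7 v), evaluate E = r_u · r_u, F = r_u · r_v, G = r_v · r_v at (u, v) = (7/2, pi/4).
E = 1;  F = 0;  G = 245/4

Partials: r_u = (cos(v), sin(v), 0), r_v = (-u*sin(v), u*cos(v), 7). As functions of (u, v):
  E = r_u · r_u = 1,
  F = r_u · r_v = 0,
  G = r_v · r_v = u^2 + 49.
Evaluating at (u, v) = (7/2, pi/4): E = 1, F = 0, G = 245/4.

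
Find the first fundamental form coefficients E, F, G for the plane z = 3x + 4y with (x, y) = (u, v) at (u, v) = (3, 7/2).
E = 10;  F = 12;  G = 17

Partials: r_u = (1, 0, 3), r_v = (0, 1, 4). As functions of (u, v):
  E = r_u · r_u = 10,
  F = r_u · r_v = 12,
  G = r_v · r_v = 17.
Evaluating at (u, v) = (3, 7/2): E = 10, F = 12, G = 17.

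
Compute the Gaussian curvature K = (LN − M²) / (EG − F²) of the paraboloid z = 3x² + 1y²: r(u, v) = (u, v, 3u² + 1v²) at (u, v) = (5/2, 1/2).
K = 12/51529

Coefficients of the first fundamental form: E = 36*u^2 + 1, F = 12*u*v, G = 4*v^2 + 1.
Coefficients of the second fundamental form: L = 6/sqrt(36*u^2 + 4*v^2 + 1), M = 0, N = 2/sqrt(36*u^2 + 4*v^2 + 1).
Assemble K = (LN − M²)/(EG − F²) = 12/(1296*u^4 + 288*u^2*v^2 + 72*u^2 + 16*v^4 + 8*v^2 + 1). At (u, v) = (5/2, 1/2): K = 12/51529.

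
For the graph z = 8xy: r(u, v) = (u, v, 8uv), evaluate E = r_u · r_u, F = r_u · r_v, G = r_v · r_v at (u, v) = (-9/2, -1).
E = 65;  F = 288;  G = 1297

Partials: r_u = (1, 0, 8*v), r_v = (0, 1, 8*u). As functions of (u, v):
  E = r_u · r_u = 64*v^2 + 1,
  F = r_u · r_v = 64*u*v,
  G = r_v · r_v = 64*u^2 + 1.
Evaluating at (u, v) = (-9/2, -1): E = 65, F = 288, G = 1297.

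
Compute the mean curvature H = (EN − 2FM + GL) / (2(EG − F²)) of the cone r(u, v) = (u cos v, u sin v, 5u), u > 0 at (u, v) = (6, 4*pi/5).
H = 5*sqrt(26)/312

With E = 26, F = 0, G = u^2, L = 0, M = 0, N = 5*sqrt(26)*u^2/(26*Abs(u)), assemble
  H = (EN − 2FM + GL) / (2(EG − F²)) = 5*sqrt(26)/(52*Abs(u)).
At (u, v) = (6, 4*pi/5): H = 5*sqrt(26)/312.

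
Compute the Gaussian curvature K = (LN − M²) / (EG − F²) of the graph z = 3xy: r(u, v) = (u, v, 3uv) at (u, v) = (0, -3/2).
K = -144/7225

Coefficients of the first fundamental form: E = 9*v^2 + 1, F = 9*u*v, G = 9*u^2 + 1.
Coefficients of the second fundamental form: L = 0, M = 3/sqrt(9*u^2 + 9*v^2 + 1), N = 0.
Assemble K = (LN − M²)/(EG − F²) = -9/(81*u^4 + 162*u^2*v^2 + 18*u^2 + 81*v^4 + 18*v^2 + 1). At (u, v) = (0, -3/2): K = -144/7225.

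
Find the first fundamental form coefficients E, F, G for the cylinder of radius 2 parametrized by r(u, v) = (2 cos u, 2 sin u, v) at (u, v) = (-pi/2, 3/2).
E = 4;  F = 0;  G = 1

Partials: r_u = (-2*sin(u), 2*cos(u), 0), r_v = (0, 0, 1). As functions of (u, v):
  E = r_u · r_u = 4,
  F = r_u · r_v = 0,
  G = r_v · r_v = 1.
Evaluating at (u, v) = (-pi/2, 3/2): E = 4, F = 0, G = 1.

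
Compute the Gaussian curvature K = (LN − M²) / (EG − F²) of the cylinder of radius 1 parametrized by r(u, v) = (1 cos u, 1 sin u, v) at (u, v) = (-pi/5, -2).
K = 0

Coefficients of the first fundamental form: E = 1, F = 0, G = 1.
Coefficients of the second fundamental form: L = -1, M = 0, N = 0.
Assemble K = (LN − M²)/(EG − F²) = 0. At (u, v) = (-pi/5, -2): K = 0.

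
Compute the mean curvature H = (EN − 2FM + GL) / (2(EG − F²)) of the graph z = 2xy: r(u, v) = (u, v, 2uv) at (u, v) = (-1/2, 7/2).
H = 14*sqrt(51)/2601

With E = 4*v^2 + 1, F = 4*u*v, G = 4*u^2 + 1, L = 0, M = 2/sqrt(4*u^2 + 4*v^2 + 1), N = 0, assemble
  H = (EN − 2FM + GL) / (2(EG − F²)) = -8*u*v/(4*u^2 + 4*v^2 + 1)^(3/2).
At (u, v) = (-1/2, 7/2): H = 14*sqrt(51)/2601.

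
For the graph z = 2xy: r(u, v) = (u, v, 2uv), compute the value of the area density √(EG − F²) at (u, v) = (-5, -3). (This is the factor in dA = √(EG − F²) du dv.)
√(EG − F²)|_{(-5, -3)} = sqrt(137)

E = 4*v^2 + 1, F = 4*u*v, G = 4*u^2 + 1, so EG − F² = 4*u^2 + 4*v^2 + 1. Taking the positive square root: √(EG − F²) = sqrt(4*u^2 + 4*v^2 + 1). At (u, v) = (-5, -3): sqrt(137).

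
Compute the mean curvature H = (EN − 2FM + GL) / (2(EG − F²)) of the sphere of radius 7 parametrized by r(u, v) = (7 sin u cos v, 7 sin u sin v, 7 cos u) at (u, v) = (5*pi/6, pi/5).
H = -1/7

With E = 49, F = 0, G = 49*sin(u)^2, L = -7*sin(u)/Abs(sin(u)), M = 0, N = -7*sin(u)^3/Abs(sin(u)), assemble
  H = (EN − 2FM + GL) / (2(EG − F²)) = -sin(u)/(7*Abs(sin(u))).
At (u, v) = (5*pi/6, pi/5): H = -1/7.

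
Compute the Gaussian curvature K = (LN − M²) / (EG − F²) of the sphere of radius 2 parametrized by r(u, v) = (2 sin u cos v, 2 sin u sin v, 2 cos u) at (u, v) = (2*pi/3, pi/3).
K = 1/4

Coefficients of the first fundamental form: E = 4, F = 0, G = 4*sin(u)^2.
Coefficients of the second fundamental form: L = -2*sin(u)/Abs(sin(u)), M = 0, N = -2*sin(u)^3/Abs(sin(u)).
Assemble K = (LN − M²)/(EG − F²) = 1/4. At (u, v) = (2*pi/3, pi/3): K = 1/4.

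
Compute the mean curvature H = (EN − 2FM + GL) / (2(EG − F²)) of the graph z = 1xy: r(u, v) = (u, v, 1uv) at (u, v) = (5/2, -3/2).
H = 15*sqrt(38)/722

With E = v^2 + 1, F = u*v, G = u^2 + 1, L = 0, M = 1/sqrt(u^2 + v^2 + 1), N = 0, assemble
  H = (EN − 2FM + GL) / (2(EG − F²)) = -u*v/(u^2 + v^2 + 1)^(3/2).
At (u, v) = (5/2, -3/2): H = 15*sqrt(38)/722.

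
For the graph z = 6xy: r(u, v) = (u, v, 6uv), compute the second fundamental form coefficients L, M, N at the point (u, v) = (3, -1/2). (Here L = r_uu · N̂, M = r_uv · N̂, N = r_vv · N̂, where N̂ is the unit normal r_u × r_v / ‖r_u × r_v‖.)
L = 0;  M = 3*sqrt(334)/167;  N = 0

Compute the unit normal N̂(u, v) = (-6*v/sqrt(36*u^2 + 36*v^2 + 1), -6*u/sqrt(36*u^2 + 36*v^2 + 1), 1/sqrt(36*u^2 + 36*v^2 + 1)), and the second partials r_uu, r_uv, r_vv. Take dot products:
  L(u, v) = r_uu · N̂ = 0,
  M(u, v) = r_uv · N̂ = 6/sqrt(36*u^2 + 36*v^2 + 1),
  N(u, v) = r_vv · N̂ = 0.
Evaluating at (u, v) = (3, -1/2):
  L = 0, M = 3*sqrt(334)/167, N = 0.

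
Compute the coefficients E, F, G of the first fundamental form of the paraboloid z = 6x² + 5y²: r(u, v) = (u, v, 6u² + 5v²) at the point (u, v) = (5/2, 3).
E = 901;  F = 900;  G = 901

Partials: r_u = (1, 0, 12*u), r_v = (0, 1, 10*v). As functions of (u, v):
  E = r_u · r_u = 144*u^2 + 1,
  F = r_u · r_v = 120*u*v,
  G = r_v · r_v = 100*v^2 + 1.
Evaluating at (u, v) = (5/2, 3): E = 901, F = 900, G = 901.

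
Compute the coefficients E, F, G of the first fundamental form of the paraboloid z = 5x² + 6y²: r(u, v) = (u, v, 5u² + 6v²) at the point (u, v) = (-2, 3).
E = 401;  F = -720;  G = 1297

Partials: r_u = (1, 0, 10*u), r_v = (0, 1, 12*v). As functions of (u, v):
  E = r_u · r_u = 100*u^2 + 1,
  F = r_u · r_v = 120*u*v,
  G = r_v · r_v = 144*v^2 + 1.
Evaluating at (u, v) = (-2, 3): E = 401, F = -720, G = 1297.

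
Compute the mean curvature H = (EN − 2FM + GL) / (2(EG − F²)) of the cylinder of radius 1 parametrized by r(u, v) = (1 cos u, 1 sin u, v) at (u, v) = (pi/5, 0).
H = -1/2

With E = 1, F = 0, G = 1, L = -1, M = 0, N = 0, assemble
  H = (EN − 2FM + GL) / (2(EG − F²)) = -1/2.
At (u, v) = (pi/5, 0): H = -1/2.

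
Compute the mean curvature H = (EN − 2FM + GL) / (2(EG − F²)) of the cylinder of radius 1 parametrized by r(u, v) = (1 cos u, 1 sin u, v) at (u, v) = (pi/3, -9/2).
H = -1/2

With E = 1, F = 0, G = 1, L = -1, M = 0, N = 0, assemble
  H = (EN − 2FM + GL) / (2(EG − F²)) = -1/2.
At (u, v) = (pi/3, -9/2): H = -1/2.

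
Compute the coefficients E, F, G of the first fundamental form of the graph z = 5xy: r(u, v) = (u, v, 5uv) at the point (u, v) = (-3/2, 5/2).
E = 629/4;  F = -375/4;  G = 229/4

Partials: r_u = (1, 0, 5*v), r_v = (0, 1, 5*u). As functions of (u, v):
  E = r_u · r_u = 25*v^2 + 1,
  F = r_u · r_v = 25*u*v,
  G = r_v · r_v = 25*u^2 + 1.
Evaluating at (u, v) = (-3/2, 5/2): E = 629/4, F = -375/4, G = 229/4.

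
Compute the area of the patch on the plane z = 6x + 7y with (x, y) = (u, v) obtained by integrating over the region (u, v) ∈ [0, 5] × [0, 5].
Area = 25*sqrt(86)

Area = ∫∫ √(EG − F²) du dv with √(EG − F²) = sqrt(86). Integrating over [0, 5] × [0, 5] gives 25*sqrt(86).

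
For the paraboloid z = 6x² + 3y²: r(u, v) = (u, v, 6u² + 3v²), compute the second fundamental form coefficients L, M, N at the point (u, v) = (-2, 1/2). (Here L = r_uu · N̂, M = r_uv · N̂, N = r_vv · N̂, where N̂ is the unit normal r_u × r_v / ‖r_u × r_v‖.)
L = 6*sqrt(586)/293;  M = 0;  N = 3*sqrt(586)/293

Compute the unit normal N̂(u, v) = (-12*u/sqrt(144*u^2 + 36*v^2 + 1), -6*v/sqrt(144*u^2 + 36*v^2 + 1), 1/sqrt(144*u^2 + 36*v^2 + 1)), and the second partials r_uu, r_uv, r_vv. Take dot products:
  L(u, v) = r_uu · N̂ = 12/sqrt(144*u^2 + 36*v^2 + 1),
  M(u, v) = r_uv · N̂ = 0,
  N(u, v) = r_vv · N̂ = 6/sqrt(144*u^2 + 36*v^2 + 1).
Evaluating at (u, v) = (-2, 1/2):
  L = 6*sqrt(586)/293, M = 0, N = 3*sqrt(586)/293.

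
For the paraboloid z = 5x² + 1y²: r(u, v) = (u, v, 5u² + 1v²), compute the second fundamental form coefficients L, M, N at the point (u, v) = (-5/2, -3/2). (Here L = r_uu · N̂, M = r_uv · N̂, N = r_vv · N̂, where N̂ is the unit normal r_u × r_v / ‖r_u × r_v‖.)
L = 2*sqrt(635)/127;  M = 0;  N = 2*sqrt(635)/635

Compute the unit normal N̂(u, v) = (-10*u/sqrt(100*u^2 + 4*v^2 + 1), -2*v/sqrt(100*u^2 + 4*v^2 + 1), 1/sqrt(100*u^2 + 4*v^2 + 1)), and the second partials r_uu, r_uv, r_vv. Take dot products:
  L(u, v) = r_uu · N̂ = 10/sqrt(100*u^2 + 4*v^2 + 1),
  M(u, v) = r_uv · N̂ = 0,
  N(u, v) = r_vv · N̂ = 2/sqrt(100*u^2 + 4*v^2 + 1).
Evaluating at (u, v) = (-5/2, -3/2):
  L = 2*sqrt(635)/127, M = 0, N = 2*sqrt(635)/635.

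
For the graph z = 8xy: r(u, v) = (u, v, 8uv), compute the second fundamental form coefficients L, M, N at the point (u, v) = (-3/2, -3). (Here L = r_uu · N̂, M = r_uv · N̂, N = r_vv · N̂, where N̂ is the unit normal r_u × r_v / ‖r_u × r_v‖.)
L = 0;  M = 8*sqrt(721)/721;  N = 0

Compute the unit normal N̂(u, v) = (-8*v/sqrt(64*u^2 + 64*v^2 + 1), -8*u/sqrt(64*u^2 + 64*v^2 + 1), 1/sqrt(64*u^2 + 64*v^2 + 1)), and the second partials r_uu, r_uv, r_vv. Take dot products:
  L(u, v) = r_uu · N̂ = 0,
  M(u, v) = r_uv · N̂ = 8/sqrt(64*u^2 + 64*v^2 + 1),
  N(u, v) = r_vv · N̂ = 0.
Evaluating at (u, v) = (-3/2, -3):
  L = 0, M = 8*sqrt(721)/721, N = 0.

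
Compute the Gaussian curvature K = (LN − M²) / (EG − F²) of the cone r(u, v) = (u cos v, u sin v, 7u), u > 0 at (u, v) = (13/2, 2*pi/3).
K = 0

Coefficients of the first fundamental form: E = 50, F = 0, G = u^2.
Coefficients of the second fundamental form: L = 0, M = 0, N = 7*sqrt(2)*u^2/(10*Abs(u)).
Assemble K = (LN − M²)/(EG − F²) = 0. At (u, v) = (13/2, 2*pi/3): K = 0.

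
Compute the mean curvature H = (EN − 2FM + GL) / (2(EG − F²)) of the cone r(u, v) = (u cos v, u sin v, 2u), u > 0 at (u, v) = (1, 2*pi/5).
H = sqrt(5)/5

With E = 5, F = 0, G = u^2, L = 0, M = 0, N = 2*sqrt(5)*u^2/(5*Abs(u)), assemble
  H = (EN − 2FM + GL) / (2(EG − F²)) = sqrt(5)/(5*Abs(u)).
At (u, v) = (1, 2*pi/5): H = sqrt(5)/5.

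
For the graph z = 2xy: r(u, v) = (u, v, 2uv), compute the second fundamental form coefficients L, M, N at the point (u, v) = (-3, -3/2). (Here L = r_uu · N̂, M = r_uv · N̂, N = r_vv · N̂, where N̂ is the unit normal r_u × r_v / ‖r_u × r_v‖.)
L = 0;  M = sqrt(46)/23;  N = 0

Compute the unit normal N̂(u, v) = (-2*v/sqrt(4*u^2 + 4*v^2 + 1), -2*u/sqrt(4*u^2 + 4*v^2 + 1), 1/sqrt(4*u^2 + 4*v^2 + 1)), and the second partials r_uu, r_uv, r_vv. Take dot products:
  L(u, v) = r_uu · N̂ = 0,
  M(u, v) = r_uv · N̂ = 2/sqrt(4*u^2 + 4*v^2 + 1),
  N(u, v) = r_vv · N̂ = 0.
Evaluating at (u, v) = (-3, -3/2):
  L = 0, M = sqrt(46)/23, N = 0.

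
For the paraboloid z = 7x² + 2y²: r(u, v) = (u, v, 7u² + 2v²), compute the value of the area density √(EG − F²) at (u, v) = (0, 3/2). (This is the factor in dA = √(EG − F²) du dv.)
√(EG − F²)|_{(0, 3/2)} = sqrt(37)

E = 196*u^2 + 1, F = 56*u*v, G = 16*v^2 + 1, so EG − F² = 196*u^2 + 16*v^2 + 1. Taking the positive square root: √(EG − F²) = sqrt(196*u^2 + 16*v^2 + 1). At (u, v) = (0, 3/2): sqrt(37).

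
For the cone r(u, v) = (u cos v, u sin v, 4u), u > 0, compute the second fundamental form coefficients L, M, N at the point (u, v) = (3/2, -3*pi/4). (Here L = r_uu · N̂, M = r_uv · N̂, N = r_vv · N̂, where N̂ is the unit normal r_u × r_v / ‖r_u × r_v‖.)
L = 0;  M = 0;  N = 6*sqrt(17)/17

Compute the unit normal N̂(u, v) = (-4*sqrt(17)*u*cos(v)/(17*Abs(u)), -4*sqrt(17)*u*sin(v)/(17*Abs(u)), sqrt(17)*u/(17*Abs(u))), and the second partials r_uu, r_uv, r_vv. Take dot products:
  L(u, v) = r_uu · N̂ = 0,
  M(u, v) = r_uv · N̂ = 0,
  N(u, v) = r_vv · N̂ = 4*sqrt(17)*u^2/(17*Abs(u)).
Evaluating at (u, v) = (3/2, -3*pi/4):
  L = 0, M = 0, N = 6*sqrt(17)/17.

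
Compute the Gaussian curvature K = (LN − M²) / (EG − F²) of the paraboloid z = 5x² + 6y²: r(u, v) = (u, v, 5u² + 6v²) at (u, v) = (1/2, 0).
K = 30/169

Coefficients of the first fundamental form: E = 100*u^2 + 1, F = 120*u*v, G = 144*v^2 + 1.
Coefficients of the second fundamental form: L = 10/sqrt(100*u^2 + 144*v^2 + 1), M = 0, N = 12/sqrt(100*u^2 + 144*v^2 + 1).
Assemble K = (LN − M²)/(EG − F²) = 120/(10000*u^4 + 28800*u^2*v^2 + 200*u^2 + 20736*v^4 + 288*v^2 + 1). At (u, v) = (1/2, 0): K = 30/169.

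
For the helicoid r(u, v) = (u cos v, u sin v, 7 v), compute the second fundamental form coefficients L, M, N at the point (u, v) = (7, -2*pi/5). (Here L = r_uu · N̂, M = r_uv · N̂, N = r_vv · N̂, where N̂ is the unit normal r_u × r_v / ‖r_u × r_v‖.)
L = 0;  M = -sqrt(2)/2;  N = 0

Compute the unit normal N̂(u, v) = (7*sin(v)/sqrt(u^2 + 49), -7*cos(v)/sqrt(u^2 + 49), u/sqrt(u^2 + 49)), and the second partials r_uu, r_uv, r_vv. Take dot products:
  L(u, v) = r_uu · N̂ = 0,
  M(u, v) = r_uv · N̂ = -7/sqrt(u^2 + 49),
  N(u, v) = r_vv · N̂ = 0.
Evaluating at (u, v) = (7, -2*pi/5):
  L = 0, M = -sqrt(2)/2, N = 0.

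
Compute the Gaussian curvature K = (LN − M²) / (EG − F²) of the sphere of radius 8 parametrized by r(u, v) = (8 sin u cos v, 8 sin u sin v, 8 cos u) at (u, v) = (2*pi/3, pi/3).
K = 1/64

Coefficients of the first fundamental form: E = 64, F = 0, G = 64*sin(u)^2.
Coefficients of the second fundamental form: L = -8*sin(u)/Abs(sin(u)), M = 0, N = -8*sin(u)^3/Abs(sin(u)).
Assemble K = (LN − M²)/(EG − F²) = 1/64. At (u, v) = (2*pi/3, pi/3): K = 1/64.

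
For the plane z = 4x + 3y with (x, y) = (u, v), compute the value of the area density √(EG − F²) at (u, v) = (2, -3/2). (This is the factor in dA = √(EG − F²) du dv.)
√(EG − F²)|_{(2, -3/2)} = sqrt(26)

E = 17, F = 12, G = 10, so EG − F² = 26. Taking the positive square root: √(EG − F²) = sqrt(26). At (u, v) = (2, -3/2): sqrt(26).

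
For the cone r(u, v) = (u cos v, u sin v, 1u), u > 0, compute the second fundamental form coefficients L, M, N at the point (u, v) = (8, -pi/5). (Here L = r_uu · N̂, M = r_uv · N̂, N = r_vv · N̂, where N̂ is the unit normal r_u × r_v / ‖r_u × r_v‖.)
L = 0;  M = 0;  N = 4*sqrt(2)

Compute the unit normal N̂(u, v) = (-sqrt(2)*u*cos(v)/(2*Abs(u)), -sqrt(2)*u*sin(v)/(2*Abs(u)), sqrt(2)*u/(2*Abs(u))), and the second partials r_uu, r_uv, r_vv. Take dot products:
  L(u, v) = r_uu · N̂ = 0,
  M(u, v) = r_uv · N̂ = 0,
  N(u, v) = r_vv · N̂ = sqrt(2)*u^2/(2*Abs(u)).
Evaluating at (u, v) = (8, -pi/5):
  L = 0, M = 0, N = 4*sqrt(2).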